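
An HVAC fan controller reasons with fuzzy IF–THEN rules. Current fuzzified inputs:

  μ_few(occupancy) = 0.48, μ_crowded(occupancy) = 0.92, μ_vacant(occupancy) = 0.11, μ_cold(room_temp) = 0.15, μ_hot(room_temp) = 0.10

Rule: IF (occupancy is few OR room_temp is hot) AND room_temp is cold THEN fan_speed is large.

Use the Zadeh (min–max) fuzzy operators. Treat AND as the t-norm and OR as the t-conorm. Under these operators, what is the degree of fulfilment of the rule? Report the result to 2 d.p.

firing strength: (few=0.48 OR hot=0.10) = 0.48; AND[min(a, b)] with cold=0.15 → w = 0.15

0.15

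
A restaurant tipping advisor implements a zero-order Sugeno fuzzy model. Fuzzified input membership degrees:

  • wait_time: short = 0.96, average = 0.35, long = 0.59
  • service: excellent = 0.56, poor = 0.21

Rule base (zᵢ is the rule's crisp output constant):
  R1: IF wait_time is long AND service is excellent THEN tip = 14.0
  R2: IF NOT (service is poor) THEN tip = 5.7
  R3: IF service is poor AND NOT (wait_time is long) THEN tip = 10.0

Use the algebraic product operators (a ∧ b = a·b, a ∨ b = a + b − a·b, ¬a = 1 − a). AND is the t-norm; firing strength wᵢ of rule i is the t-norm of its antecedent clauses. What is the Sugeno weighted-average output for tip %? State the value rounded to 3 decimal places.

R1 (z=14.0): long=0.59, excellent=0.56; AND[a·b] → w = 0.3304
R2 (z=5.7): ¬poor=1−0.21=0.79 → w = 0.7900
R3 (z=10.0): poor=0.21, ¬long=1−0.59=0.41; AND[a·b] → w = 0.0861
Weighted average = (0.3304·14.0 + 0.7900·5.7 + 0.0861·10.0) / (0.3304 + 0.7900 + 0.0861)
  = 9.9896 / 1.2065 = 8.280

8.280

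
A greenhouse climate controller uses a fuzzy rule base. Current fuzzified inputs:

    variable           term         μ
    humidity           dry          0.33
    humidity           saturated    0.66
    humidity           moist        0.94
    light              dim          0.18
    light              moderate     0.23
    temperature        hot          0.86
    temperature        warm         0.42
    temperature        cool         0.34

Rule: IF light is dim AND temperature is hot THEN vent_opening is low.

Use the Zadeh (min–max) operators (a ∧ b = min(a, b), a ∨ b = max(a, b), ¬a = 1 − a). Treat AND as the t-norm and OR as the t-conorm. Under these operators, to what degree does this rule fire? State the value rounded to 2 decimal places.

0.18

firing strength: dim=0.18, hot=0.86; AND[min(a, b)] → w = 0.18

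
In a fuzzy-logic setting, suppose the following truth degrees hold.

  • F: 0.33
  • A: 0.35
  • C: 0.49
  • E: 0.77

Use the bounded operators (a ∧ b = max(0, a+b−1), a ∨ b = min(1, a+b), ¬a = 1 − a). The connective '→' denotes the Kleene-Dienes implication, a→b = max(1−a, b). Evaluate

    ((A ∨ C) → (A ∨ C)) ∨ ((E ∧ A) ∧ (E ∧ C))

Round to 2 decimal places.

A ∨ C = min(1, a+b) on (0.35, 0.49) = 0.84
A ∨ C = min(1, a+b) on (0.35, 0.49) = 0.84
(A ∨ C) → (A ∨ C)  [Kleene-Dienes: max(1−a, b)] with a=0.84, b=0.84 → 0.84
E ∧ A = max(0, a+b−1) on (0.77, 0.35) = 0.12
E ∧ C = max(0, a+b−1) on (0.77, 0.49) = 0.26
(E ∧ A) ∧ (E ∧ C) = max(0, a+b−1) on (0.12, 0.26) = 0.00
((A ∨ C) → (A ∨ C)) ∨ ((E ∧ A) ∧ (E ∧ C)) = min(1, a+b) on (0.84, 0.00) = 0.84

0.84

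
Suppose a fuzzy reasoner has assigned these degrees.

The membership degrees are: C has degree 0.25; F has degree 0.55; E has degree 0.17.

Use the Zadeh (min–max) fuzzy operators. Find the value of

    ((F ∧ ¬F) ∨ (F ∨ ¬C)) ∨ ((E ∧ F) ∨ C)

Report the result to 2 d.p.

¬F = 1 − 0.55 = 0.45
F ∧ ¬F = min(a, b) on (0.55, 0.45) = 0.45
¬C = 1 − 0.25 = 0.75
F ∨ ¬C = max(a, b) on (0.55, 0.75) = 0.75
(F ∧ ¬F) ∨ (F ∨ ¬C) = max(a, b) on (0.45, 0.75) = 0.75
E ∧ F = min(a, b) on (0.17, 0.55) = 0.17
(E ∧ F) ∨ C = max(a, b) on (0.17, 0.25) = 0.25
((F ∧ ¬F) ∨ (F ∨ ¬C)) ∨ ((E ∧ F) ∨ C) = max(a, b) on (0.75, 0.25) = 0.75

0.75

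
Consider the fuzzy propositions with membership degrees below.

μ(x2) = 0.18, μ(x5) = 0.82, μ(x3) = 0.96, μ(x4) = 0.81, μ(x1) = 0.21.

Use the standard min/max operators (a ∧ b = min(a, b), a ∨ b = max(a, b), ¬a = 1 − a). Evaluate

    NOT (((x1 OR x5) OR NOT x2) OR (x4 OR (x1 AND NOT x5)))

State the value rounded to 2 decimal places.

0.18

x1 OR x5 = max(a, b) on (0.21, 0.82) = 0.82
NOT x2 = 1 − 0.18 = 0.82
(x1 OR x5) OR NOT x2 = max(a, b) on (0.82, 0.82) = 0.82
NOT x5 = 1 − 0.82 = 0.18
x1 AND NOT x5 = min(a, b) on (0.21, 0.18) = 0.18
x4 OR (x1 AND NOT x5) = max(a, b) on (0.81, 0.18) = 0.81
((x1 OR x5) OR NOT x2) OR (x4 OR (x1 AND NOT x5)) = max(a, b) on (0.82, 0.81) = 0.82
NOT (((x1 OR x5) OR NOT x2) OR (x4 OR (x1 AND NOT x5))) = 1 − 0.82 = 0.18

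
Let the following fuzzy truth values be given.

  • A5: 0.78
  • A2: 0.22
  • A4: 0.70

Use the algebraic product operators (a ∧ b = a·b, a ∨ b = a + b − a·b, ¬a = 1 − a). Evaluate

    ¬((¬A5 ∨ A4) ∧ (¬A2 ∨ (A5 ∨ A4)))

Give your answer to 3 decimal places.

0.245

¬A5 = 1 − 0.7800 = 0.2200
¬A5 ∨ A4 = a + b − a·b on (0.2200, 0.7000) = 0.7660
¬A2 = 1 − 0.2200 = 0.7800
A5 ∨ A4 = a + b − a·b on (0.7800, 0.7000) = 0.9340
¬A2 ∨ (A5 ∨ A4) = a + b − a·b on (0.7800, 0.9340) = 0.9855
(¬A5 ∨ A4) ∧ (¬A2 ∨ (A5 ∨ A4)) = a·b on (0.7660, 0.9855) = 0.7549
¬((¬A5 ∨ A4) ∧ (¬A2 ∨ (A5 ∨ A4))) = 1 − 0.7549 = 0.2451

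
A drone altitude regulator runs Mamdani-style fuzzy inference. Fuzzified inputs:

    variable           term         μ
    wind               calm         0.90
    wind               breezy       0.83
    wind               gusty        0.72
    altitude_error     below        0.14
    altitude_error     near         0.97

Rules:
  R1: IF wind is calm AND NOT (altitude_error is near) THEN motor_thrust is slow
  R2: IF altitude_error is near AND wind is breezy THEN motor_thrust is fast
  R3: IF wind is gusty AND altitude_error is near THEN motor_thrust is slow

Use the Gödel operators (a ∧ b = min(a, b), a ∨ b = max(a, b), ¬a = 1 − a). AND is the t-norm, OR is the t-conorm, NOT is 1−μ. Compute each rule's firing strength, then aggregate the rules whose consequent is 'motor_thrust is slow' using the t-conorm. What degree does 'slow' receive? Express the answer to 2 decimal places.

R1: calm=0.90, ¬near=1−0.97=0.03; AND[min(a, b)] → w = 0.03
R2: near=0.97, breezy=0.83; AND[min(a, b)] → w = 0.83
R3: gusty=0.72, near=0.97; AND[min(a, b)] → w = 0.72
Rules with consequent 'slow': {R1, R3} → strengths 0.03, 0.72
Aggregate via t-conorm [max(a, b)]: 0.72

0.72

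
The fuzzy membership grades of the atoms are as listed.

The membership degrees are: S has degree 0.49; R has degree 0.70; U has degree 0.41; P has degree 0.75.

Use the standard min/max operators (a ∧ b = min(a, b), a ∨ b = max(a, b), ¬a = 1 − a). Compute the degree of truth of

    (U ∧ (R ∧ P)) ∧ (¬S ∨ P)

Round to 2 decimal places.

R ∧ P = min(a, b) on (0.70, 0.75) = 0.70
U ∧ (R ∧ P) = min(a, b) on (0.41, 0.70) = 0.41
¬S = 1 − 0.49 = 0.51
¬S ∨ P = max(a, b) on (0.51, 0.75) = 0.75
(U ∧ (R ∧ P)) ∧ (¬S ∨ P) = min(a, b) on (0.41, 0.75) = 0.41

0.41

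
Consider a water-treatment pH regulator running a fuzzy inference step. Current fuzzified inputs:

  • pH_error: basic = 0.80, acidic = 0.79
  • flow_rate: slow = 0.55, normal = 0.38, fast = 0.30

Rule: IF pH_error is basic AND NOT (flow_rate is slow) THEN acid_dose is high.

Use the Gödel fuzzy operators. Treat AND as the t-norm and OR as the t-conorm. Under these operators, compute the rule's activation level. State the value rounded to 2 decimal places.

0.45

firing strength: basic=0.80, ¬slow=1−0.55=0.45; AND[min(a, b)] → w = 0.45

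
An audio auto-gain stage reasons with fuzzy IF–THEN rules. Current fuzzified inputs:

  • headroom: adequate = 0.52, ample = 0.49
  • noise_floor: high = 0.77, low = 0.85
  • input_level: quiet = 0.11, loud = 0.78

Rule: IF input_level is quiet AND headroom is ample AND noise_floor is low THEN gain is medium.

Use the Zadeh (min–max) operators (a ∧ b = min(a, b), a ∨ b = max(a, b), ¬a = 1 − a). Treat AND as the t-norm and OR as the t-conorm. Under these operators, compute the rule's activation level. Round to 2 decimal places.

0.11

firing strength: quiet=0.11, ample=0.49, low=0.85; AND[min(a, b)] → w = 0.11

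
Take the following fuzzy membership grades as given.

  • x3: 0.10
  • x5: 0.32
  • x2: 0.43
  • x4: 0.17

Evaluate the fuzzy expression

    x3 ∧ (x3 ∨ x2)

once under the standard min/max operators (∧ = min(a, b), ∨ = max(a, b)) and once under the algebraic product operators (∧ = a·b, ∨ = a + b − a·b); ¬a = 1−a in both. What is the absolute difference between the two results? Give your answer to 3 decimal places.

0.051

Under standard min/max:
  x3 ∨ x2 = max(a, b) on (0.10, 0.43) = 0.43
  x3 ∧ (x3 ∨ x2) = min(a, b) on (0.10, 0.43) = 0.10
  → value = 0.1000
Under algebraic product:
  x3 ∨ x2 = a + b − a·b on (0.1000, 0.4300) = 0.4870
  x3 ∧ (x3 ∨ x2) = a·b on (0.1000, 0.4870) = 0.0487
  → value = 0.0487
|0.1000 − 0.0487| = 0.051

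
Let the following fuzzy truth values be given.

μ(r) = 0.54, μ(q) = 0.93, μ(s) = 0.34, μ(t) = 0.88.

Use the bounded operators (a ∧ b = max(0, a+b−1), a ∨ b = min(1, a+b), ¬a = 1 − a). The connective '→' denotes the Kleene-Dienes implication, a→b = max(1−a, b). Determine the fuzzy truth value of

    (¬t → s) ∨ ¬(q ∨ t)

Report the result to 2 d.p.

0.88

¬t = 1 − 0.88 = 0.12
¬t → s  [Kleene-Dienes: max(1−a, b)] with a=0.12, b=0.34 → 0.88
q ∨ t = min(1, a+b) on (0.93, 0.88) = 1.00
¬(q ∨ t) = 1 − 1.00 = 0.00
(¬t → s) ∨ ¬(q ∨ t) = min(1, a+b) on (0.88, 0.00) = 0.88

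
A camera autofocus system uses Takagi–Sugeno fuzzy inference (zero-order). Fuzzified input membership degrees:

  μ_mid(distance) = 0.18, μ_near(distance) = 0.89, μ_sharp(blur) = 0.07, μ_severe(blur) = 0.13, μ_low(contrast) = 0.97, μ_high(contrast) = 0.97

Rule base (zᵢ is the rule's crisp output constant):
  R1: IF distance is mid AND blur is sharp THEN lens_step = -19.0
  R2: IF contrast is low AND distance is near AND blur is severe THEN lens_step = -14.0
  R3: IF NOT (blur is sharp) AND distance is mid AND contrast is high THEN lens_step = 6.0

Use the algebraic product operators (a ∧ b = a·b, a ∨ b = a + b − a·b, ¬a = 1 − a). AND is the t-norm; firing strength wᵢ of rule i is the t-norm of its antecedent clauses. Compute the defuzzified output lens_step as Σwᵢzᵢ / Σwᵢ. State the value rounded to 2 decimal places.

R1 (z=-19.0): mid=0.18, sharp=0.07; AND[a·b] → w = 0.0126
R2 (z=-14.0): low=0.97, near=0.89, severe=0.13; AND[a·b] → w = 0.1122
R3 (z=6.0): ¬sharp=1−0.07=0.93, mid=0.18, high=0.97; AND[a·b] → w = 0.1624
Weighted average = (0.0126·-19.0 + 0.1122·-14.0 + 0.1624·6.0) / (0.0126 + 0.1122 + 0.1624)
  = -0.8363 / 0.2872 = -2.91

-2.91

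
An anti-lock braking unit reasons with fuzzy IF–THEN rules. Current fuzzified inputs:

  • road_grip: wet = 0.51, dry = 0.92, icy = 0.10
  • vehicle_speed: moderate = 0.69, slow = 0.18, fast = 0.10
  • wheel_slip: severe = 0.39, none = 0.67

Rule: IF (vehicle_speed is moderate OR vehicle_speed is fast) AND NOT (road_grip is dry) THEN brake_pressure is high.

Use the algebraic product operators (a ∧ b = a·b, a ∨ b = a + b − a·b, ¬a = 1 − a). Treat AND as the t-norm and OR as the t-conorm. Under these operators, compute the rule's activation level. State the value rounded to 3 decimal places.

firing strength: (moderate=0.69 OR fast=0.10) = 0.7210; AND[a·b] with ¬dry=1−0.92=0.08 → w = 0.0577

0.058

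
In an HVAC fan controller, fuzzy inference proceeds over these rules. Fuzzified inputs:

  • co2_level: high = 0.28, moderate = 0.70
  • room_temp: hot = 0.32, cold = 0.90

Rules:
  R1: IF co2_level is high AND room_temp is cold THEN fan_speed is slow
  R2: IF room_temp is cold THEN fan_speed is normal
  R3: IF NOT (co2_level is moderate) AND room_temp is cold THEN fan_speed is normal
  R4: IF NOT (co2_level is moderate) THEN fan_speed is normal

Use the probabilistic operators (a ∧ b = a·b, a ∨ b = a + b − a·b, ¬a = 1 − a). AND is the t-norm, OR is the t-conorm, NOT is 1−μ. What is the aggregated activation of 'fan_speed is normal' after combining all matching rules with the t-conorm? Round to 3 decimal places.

0.949

R1: high=0.28, cold=0.90; AND[a·b] → w = 0.2520
R2: cold=0.90 → w = 0.9000
R3: ¬moderate=1−0.70=0.30, cold=0.90; AND[a·b] → w = 0.2700
R4: ¬moderate=1−0.70=0.30 → w = 0.3000
Rules with consequent 'normal': {R2, R3, R4} → strengths 0.9000, 0.2700, 0.3000
Aggregate via t-conorm [a + b − a·b]: 0.9489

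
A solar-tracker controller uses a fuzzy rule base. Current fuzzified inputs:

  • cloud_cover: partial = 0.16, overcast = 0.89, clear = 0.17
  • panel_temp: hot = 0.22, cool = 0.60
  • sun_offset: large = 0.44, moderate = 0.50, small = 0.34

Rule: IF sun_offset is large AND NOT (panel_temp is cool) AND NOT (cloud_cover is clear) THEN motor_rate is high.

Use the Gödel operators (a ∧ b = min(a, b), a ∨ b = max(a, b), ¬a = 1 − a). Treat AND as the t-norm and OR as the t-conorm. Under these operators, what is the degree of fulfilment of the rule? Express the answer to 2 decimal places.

0.40

firing strength: large=0.44, ¬cool=1−0.60=0.40, ¬clear=1−0.17=0.83; AND[min(a, b)] → w = 0.40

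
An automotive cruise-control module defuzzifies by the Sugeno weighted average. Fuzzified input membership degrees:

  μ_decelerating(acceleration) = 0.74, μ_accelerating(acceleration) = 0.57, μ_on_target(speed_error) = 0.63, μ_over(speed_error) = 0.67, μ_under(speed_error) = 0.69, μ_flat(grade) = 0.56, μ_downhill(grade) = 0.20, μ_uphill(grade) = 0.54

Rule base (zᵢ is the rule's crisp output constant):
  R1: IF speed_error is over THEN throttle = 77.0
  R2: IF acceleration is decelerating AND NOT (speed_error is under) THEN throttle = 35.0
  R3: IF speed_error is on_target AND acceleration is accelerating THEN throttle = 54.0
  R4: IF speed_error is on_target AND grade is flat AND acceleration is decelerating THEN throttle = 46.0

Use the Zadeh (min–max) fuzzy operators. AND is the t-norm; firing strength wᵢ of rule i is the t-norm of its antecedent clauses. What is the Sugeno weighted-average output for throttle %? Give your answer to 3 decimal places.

R1 (z=77.0): over=0.67 → w = 0.67
R2 (z=35.0): decelerating=0.74, ¬under=1−0.69=0.31; AND[min(a, b)] → w = 0.31
R3 (z=54.0): on_target=0.63, accelerating=0.57; AND[min(a, b)] → w = 0.57
R4 (z=46.0): on_target=0.63, flat=0.56, decelerating=0.74; AND[min(a, b)] → w = 0.56
Weighted average = (0.67·77.0 + 0.31·35.0 + 0.57·54.0 + 0.56·46.0) / (0.67 + 0.31 + 0.57 + 0.56)
  = 118.9800 / 2.1100 = 56.389

56.389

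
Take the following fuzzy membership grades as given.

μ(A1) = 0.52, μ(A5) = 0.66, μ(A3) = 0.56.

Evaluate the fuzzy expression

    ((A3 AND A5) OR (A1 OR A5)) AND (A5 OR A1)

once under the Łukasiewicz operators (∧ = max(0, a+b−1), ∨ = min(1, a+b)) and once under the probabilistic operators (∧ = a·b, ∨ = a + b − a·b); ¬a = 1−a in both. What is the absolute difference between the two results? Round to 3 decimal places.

Under Łukasiewicz:
  A3 AND A5 = max(0, a+b−1) on (0.56, 0.66) = 0.22
  A1 OR A5 = min(1, a+b) on (0.52, 0.66) = 1.00
  (A3 AND A5) OR (A1 OR A5) = min(1, a+b) on (0.22, 1.00) = 1.00
  A5 OR A1 = min(1, a+b) on (0.66, 0.52) = 1.00
  ((A3 AND A5) OR (A1 OR A5)) AND (A5 OR A1) = max(0, a+b−1) on (1.00, 1.00) = 1.00
  → value = 1.0000
Under probabilistic:
  A3 AND A5 = a·b on (0.5600, 0.6600) = 0.3696
  A1 OR A5 = a + b − a·b on (0.5200, 0.6600) = 0.8368
  (A3 AND A5) OR (A1 OR A5) = a + b − a·b on (0.3696, 0.8368) = 0.8971
  A5 OR A1 = a + b − a·b on (0.6600, 0.5200) = 0.8368
  ((A3 AND A5) OR (A1 OR A5)) AND (A5 OR A1) = a·b on (0.8971, 0.8368) = 0.7507
  → value = 0.7507
|1.0000 − 0.7507| = 0.249

0.249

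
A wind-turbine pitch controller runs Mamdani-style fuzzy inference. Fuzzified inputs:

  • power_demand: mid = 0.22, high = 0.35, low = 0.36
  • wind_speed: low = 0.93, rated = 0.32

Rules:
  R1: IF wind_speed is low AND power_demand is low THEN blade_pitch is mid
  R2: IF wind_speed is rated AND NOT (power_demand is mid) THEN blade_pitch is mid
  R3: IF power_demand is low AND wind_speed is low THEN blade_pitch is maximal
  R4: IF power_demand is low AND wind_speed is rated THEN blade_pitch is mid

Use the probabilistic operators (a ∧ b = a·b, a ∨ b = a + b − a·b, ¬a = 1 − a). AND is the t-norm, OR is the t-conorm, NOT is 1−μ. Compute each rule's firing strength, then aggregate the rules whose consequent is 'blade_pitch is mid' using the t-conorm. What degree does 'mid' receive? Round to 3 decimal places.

0.558

R1: low=0.93, low=0.36; AND[a·b] → w = 0.3348
R2: rated=0.32, ¬mid=1−0.22=0.78; AND[a·b] → w = 0.2496
R3: low=0.36, low=0.93; AND[a·b] → w = 0.3348
R4: low=0.36, rated=0.32; AND[a·b] → w = 0.1152
Rules with consequent 'mid': {R1, R2, R4} → strengths 0.3348, 0.2496, 0.1152
Aggregate via t-conorm [a + b − a·b]: 0.5583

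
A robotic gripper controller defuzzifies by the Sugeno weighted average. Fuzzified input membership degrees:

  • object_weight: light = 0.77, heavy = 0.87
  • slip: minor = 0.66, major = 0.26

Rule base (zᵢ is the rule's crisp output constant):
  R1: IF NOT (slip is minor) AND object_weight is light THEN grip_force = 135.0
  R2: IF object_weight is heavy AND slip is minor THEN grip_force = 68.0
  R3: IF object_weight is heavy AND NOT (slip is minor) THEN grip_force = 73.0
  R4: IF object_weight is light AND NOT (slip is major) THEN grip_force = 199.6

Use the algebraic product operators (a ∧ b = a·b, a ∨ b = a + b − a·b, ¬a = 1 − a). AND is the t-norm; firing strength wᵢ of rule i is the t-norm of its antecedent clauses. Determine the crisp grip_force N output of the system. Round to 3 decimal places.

123.245

R1 (z=135.0): ¬minor=1−0.66=0.34, light=0.77; AND[a·b] → w = 0.2618
R2 (z=68.0): heavy=0.87, minor=0.66; AND[a·b] → w = 0.5742
R3 (z=73.0): heavy=0.87, ¬minor=1−0.66=0.34; AND[a·b] → w = 0.2958
R4 (z=199.6): light=0.77, ¬major=1−0.26=0.74; AND[a·b] → w = 0.5698
Weighted average = (0.2618·135.0 + 0.5742·68.0 + 0.2958·73.0 + 0.5698·199.6) / (0.2618 + 0.5742 + 0.2958 + 0.5698)
  = 209.7141 / 1.7016 = 123.245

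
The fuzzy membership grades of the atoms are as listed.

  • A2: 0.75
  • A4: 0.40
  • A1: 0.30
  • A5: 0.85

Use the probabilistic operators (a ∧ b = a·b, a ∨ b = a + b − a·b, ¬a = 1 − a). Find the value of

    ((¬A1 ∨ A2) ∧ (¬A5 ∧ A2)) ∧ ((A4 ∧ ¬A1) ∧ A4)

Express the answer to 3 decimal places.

0.012

¬A1 = 1 − 0.3000 = 0.7000
¬A1 ∨ A2 = a + b − a·b on (0.7000, 0.7500) = 0.9250
¬A5 = 1 − 0.8500 = 0.1500
¬A5 ∧ A2 = a·b on (0.1500, 0.7500) = 0.1125
(¬A1 ∨ A2) ∧ (¬A5 ∧ A2) = a·b on (0.9250, 0.1125) = 0.1041
¬A1 = 1 − 0.3000 = 0.7000
A4 ∧ ¬A1 = a·b on (0.4000, 0.7000) = 0.2800
(A4 ∧ ¬A1) ∧ A4 = a·b on (0.2800, 0.4000) = 0.1120
((¬A1 ∨ A2) ∧ (¬A5 ∧ A2)) ∧ ((A4 ∧ ¬A1) ∧ A4) = a·b on (0.1041, 0.1120) = 0.0117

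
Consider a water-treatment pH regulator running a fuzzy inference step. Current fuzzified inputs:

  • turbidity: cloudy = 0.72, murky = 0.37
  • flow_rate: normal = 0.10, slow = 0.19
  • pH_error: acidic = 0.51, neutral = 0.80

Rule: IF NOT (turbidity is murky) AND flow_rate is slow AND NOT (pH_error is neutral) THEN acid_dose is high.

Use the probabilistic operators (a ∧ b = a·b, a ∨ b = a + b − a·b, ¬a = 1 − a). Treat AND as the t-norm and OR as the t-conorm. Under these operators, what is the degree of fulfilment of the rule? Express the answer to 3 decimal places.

0.024

firing strength: ¬murky=1−0.37=0.63, slow=0.19, ¬neutral=1−0.80=0.20; AND[a·b] → w = 0.0239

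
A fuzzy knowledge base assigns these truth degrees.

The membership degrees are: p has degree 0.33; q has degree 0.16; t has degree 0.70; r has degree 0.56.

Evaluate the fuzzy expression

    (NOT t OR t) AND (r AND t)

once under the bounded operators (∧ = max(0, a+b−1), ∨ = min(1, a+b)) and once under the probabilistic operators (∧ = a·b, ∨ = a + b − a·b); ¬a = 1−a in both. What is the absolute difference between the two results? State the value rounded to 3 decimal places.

Under bounded:
  NOT t = 1 − 0.70 = 0.30
  NOT t OR t = min(1, a+b) on (0.30, 0.70) = 1.00
  r AND t = max(0, a+b−1) on (0.56, 0.70) = 0.26
  (NOT t OR t) AND (r AND t) = max(0, a+b−1) on (1.00, 0.26) = 0.26
  → value = 0.2600
Under probabilistic:
  NOT t = 1 − 0.7000 = 0.3000
  NOT t OR t = a + b − a·b on (0.3000, 0.7000) = 0.7900
  r AND t = a·b on (0.5600, 0.7000) = 0.3920
  (NOT t OR t) AND (r AND t) = a·b on (0.7900, 0.3920) = 0.3097
  → value = 0.3097
|0.2600 − 0.3097| = 0.050

0.050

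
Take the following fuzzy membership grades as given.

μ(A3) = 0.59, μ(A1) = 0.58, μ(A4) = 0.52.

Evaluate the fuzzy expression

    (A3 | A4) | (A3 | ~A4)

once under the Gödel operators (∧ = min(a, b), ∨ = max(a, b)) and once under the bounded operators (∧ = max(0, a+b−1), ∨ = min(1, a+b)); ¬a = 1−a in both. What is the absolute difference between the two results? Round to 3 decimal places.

Under Gödel:
  A3 | A4 = max(a, b) on (0.59, 0.52) = 0.59
  ~A4 = 1 − 0.52 = 0.48
  A3 | ~A4 = max(a, b) on (0.59, 0.48) = 0.59
  (A3 | A4) | (A3 | ~A4) = max(a, b) on (0.59, 0.59) = 0.59
  → value = 0.5900
Under bounded:
  A3 | A4 = min(1, a+b) on (0.59, 0.52) = 1.00
  ~A4 = 1 − 0.52 = 0.48
  A3 | ~A4 = min(1, a+b) on (0.59, 0.48) = 1.00
  (A3 | A4) | (A3 | ~A4) = min(1, a+b) on (1.00, 1.00) = 1.00
  → value = 1.0000
|0.5900 − 1.0000| = 0.410

0.410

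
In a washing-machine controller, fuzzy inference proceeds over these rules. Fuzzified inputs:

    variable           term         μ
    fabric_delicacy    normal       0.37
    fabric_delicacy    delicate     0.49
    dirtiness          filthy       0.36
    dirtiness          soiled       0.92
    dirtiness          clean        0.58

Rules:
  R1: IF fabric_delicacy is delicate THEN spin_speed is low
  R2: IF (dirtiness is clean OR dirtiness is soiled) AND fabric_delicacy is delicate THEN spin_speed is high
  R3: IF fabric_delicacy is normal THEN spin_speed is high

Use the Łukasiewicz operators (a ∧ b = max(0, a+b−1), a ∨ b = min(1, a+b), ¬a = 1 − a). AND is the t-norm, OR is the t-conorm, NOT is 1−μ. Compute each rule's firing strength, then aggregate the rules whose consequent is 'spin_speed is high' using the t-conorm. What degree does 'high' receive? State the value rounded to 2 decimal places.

R1: delicate=0.49 → w = 0.49
R2: (clean=0.58 OR soiled=0.92) = 1.00; AND[max(0, a+b−1)] with delicate=0.49 → w = 0.49
R3: normal=0.37 → w = 0.37
Rules with consequent 'high': {R2, R3} → strengths 0.49, 0.37
Aggregate via t-conorm [min(1, a+b)]: 0.86

0.86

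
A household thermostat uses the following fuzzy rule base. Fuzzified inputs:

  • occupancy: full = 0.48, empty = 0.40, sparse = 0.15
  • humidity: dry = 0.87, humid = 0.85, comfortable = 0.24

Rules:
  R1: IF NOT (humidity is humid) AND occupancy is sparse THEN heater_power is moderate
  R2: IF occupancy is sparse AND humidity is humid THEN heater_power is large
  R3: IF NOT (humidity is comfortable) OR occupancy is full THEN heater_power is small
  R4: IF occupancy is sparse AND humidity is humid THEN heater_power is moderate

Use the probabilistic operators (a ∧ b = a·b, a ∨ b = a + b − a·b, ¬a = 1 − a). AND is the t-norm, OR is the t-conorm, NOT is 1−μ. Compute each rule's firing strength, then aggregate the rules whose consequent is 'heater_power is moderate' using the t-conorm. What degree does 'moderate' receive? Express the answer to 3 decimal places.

R1: ¬humid=1−0.85=0.15, sparse=0.15; AND[a·b] → w = 0.0225
R2: sparse=0.15, humid=0.85; AND[a·b] → w = 0.1275
R3: ¬comfortable=1−0.24=0.76, full=0.48; OR[a + b − a·b] → w = 0.8752
R4: sparse=0.15, humid=0.85; AND[a·b] → w = 0.1275
Rules with consequent 'moderate': {R1, R4} → strengths 0.0225, 0.1275
Aggregate via t-conorm [a + b − a·b]: 0.1471

0.147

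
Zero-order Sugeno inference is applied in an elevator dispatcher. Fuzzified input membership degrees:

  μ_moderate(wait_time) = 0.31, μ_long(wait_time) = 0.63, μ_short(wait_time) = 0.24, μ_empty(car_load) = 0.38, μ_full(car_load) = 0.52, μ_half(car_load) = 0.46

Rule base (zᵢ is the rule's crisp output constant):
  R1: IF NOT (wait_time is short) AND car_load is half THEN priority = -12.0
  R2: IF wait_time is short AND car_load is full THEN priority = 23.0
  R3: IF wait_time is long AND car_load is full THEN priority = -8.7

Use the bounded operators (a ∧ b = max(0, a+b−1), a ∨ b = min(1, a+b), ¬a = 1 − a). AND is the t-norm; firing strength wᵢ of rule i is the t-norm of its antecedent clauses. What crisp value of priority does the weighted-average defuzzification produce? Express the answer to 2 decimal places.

R1 (z=-12.0): ¬short=1−0.24=0.76, half=0.46; AND[max(0, a+b−1)] → w = 0.22
R2 (z=23.0): short=0.24, full=0.52; AND[max(0, a+b−1)] → w = 0.00
R3 (z=-8.7): long=0.63, full=0.52; AND[max(0, a+b−1)] → w = 0.15
Weighted average = (0.22·-12.0 + 0.00·23.0 + 0.15·-8.7) / (0.22 + 0.00 + 0.15)
  = -3.9450 / 0.3700 = -10.66

-10.66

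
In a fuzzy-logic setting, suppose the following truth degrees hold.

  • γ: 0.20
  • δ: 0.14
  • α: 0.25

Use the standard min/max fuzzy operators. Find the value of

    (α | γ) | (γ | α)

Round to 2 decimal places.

0.25

α | γ = max(a, b) on (0.25, 0.20) = 0.25
γ | α = max(a, b) on (0.20, 0.25) = 0.25
(α | γ) | (γ | α) = max(a, b) on (0.25, 0.25) = 0.25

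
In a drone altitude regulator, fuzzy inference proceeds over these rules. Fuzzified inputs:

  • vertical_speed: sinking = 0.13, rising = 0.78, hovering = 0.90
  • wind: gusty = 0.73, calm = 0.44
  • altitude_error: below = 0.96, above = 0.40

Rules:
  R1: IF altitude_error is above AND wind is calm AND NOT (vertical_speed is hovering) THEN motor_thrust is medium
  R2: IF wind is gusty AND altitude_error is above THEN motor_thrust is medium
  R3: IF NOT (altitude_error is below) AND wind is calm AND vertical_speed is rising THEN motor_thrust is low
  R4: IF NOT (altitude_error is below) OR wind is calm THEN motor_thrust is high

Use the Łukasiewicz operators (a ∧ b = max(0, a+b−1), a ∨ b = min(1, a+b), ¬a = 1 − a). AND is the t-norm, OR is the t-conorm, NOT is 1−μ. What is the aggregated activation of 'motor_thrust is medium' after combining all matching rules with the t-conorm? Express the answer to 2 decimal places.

R1: above=0.40, calm=0.44, ¬hovering=1−0.90=0.10; AND[max(0, a+b−1)] → w = 0.00
R2: gusty=0.73, above=0.40; AND[max(0, a+b−1)] → w = 0.13
R3: ¬below=1−0.96=0.04, calm=0.44, rising=0.78; AND[max(0, a+b−1)] → w = 0.00
R4: ¬below=1−0.96=0.04, calm=0.44; OR[min(1, a+b)] → w = 0.48
Rules with consequent 'medium': {R1, R2} → strengths 0.00, 0.13
Aggregate via t-conorm [min(1, a+b)]: 0.13

0.13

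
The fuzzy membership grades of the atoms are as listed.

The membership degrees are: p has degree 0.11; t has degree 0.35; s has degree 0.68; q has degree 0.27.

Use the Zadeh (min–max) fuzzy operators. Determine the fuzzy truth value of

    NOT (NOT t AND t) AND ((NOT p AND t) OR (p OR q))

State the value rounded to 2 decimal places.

NOT t = 1 − 0.35 = 0.65
NOT t AND t = min(a, b) on (0.65, 0.35) = 0.35
NOT (NOT t AND t) = 1 − 0.35 = 0.65
NOT p = 1 − 0.11 = 0.89
NOT p AND t = min(a, b) on (0.89, 0.35) = 0.35
p OR q = max(a, b) on (0.11, 0.27) = 0.27
(NOT p AND t) OR (p OR q) = max(a, b) on (0.35, 0.27) = 0.35
NOT (NOT t AND t) AND ((NOT p AND t) OR (p OR q)) = min(a, b) on (0.65, 0.35) = 0.35

0.35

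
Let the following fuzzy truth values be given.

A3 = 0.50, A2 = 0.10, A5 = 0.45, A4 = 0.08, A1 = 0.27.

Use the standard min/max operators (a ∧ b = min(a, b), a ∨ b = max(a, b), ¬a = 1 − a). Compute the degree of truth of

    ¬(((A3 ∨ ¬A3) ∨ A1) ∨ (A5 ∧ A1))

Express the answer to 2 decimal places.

0.50

¬A3 = 1 − 0.50 = 0.50
A3 ∨ ¬A3 = max(a, b) on (0.50, 0.50) = 0.50
(A3 ∨ ¬A3) ∨ A1 = max(a, b) on (0.50, 0.27) = 0.50
A5 ∧ A1 = min(a, b) on (0.45, 0.27) = 0.27
((A3 ∨ ¬A3) ∨ A1) ∨ (A5 ∧ A1) = max(a, b) on (0.50, 0.27) = 0.50
¬(((A3 ∨ ¬A3) ∨ A1) ∨ (A5 ∧ A1)) = 1 − 0.50 = 0.50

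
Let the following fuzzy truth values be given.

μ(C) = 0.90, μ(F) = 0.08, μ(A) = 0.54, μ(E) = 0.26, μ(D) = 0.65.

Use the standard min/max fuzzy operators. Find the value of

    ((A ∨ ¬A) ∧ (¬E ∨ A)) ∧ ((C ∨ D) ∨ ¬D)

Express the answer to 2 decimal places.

¬A = 1 − 0.54 = 0.46
A ∨ ¬A = max(a, b) on (0.54, 0.46) = 0.54
¬E = 1 − 0.26 = 0.74
¬E ∨ A = max(a, b) on (0.74, 0.54) = 0.74
(A ∨ ¬A) ∧ (¬E ∨ A) = min(a, b) on (0.54, 0.74) = 0.54
C ∨ D = max(a, b) on (0.90, 0.65) = 0.90
¬D = 1 − 0.65 = 0.35
(C ∨ D) ∨ ¬D = max(a, b) on (0.90, 0.35) = 0.90
((A ∨ ¬A) ∧ (¬E ∨ A)) ∧ ((C ∨ D) ∨ ¬D) = min(a, b) on (0.54, 0.90) = 0.54

0.54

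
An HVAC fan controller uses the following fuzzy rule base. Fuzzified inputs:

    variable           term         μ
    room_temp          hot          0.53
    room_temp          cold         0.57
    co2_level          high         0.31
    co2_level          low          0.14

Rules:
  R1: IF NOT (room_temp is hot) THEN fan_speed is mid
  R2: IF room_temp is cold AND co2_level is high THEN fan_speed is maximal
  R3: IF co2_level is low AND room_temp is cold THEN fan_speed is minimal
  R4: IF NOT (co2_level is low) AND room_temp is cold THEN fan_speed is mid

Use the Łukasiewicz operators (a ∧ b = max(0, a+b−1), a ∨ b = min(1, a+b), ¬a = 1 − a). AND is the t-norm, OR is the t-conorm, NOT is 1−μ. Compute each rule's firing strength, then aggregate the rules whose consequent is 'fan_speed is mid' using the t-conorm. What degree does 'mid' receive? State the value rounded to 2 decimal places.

R1: ¬hot=1−0.53=0.47 → w = 0.47
R2: cold=0.57, high=0.31; AND[max(0, a+b−1)] → w = 0.00
R3: low=0.14, cold=0.57; AND[max(0, a+b−1)] → w = 0.00
R4: ¬low=1−0.14=0.86, cold=0.57; AND[max(0, a+b−1)] → w = 0.43
Rules with consequent 'mid': {R1, R4} → strengths 0.47, 0.43
Aggregate via t-conorm [min(1, a+b)]: 0.90

0.90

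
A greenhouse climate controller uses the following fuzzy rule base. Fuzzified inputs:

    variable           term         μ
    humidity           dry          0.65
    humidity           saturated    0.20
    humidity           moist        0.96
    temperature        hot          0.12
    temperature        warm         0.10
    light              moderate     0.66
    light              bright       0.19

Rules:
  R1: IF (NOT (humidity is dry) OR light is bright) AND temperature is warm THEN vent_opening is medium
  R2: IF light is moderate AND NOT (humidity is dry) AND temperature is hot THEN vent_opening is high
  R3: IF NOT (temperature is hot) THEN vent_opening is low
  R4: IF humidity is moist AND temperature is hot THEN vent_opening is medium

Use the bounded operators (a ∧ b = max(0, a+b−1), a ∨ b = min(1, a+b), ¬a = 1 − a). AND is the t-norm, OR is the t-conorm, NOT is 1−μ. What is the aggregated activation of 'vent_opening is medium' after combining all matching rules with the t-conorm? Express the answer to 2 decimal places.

R1: (¬dry=1−0.65=0.35 OR bright=0.19) = 0.54; AND[max(0, a+b−1)] with warm=0.10 → w = 0.00
R2: moderate=0.66, ¬dry=1−0.65=0.35, hot=0.12; AND[max(0, a+b−1)] → w = 0.00
R3: ¬hot=1−0.12=0.88 → w = 0.88
R4: moist=0.96, hot=0.12; AND[max(0, a+b−1)] → w = 0.08
Rules with consequent 'medium': {R1, R4} → strengths 0.00, 0.08
Aggregate via t-conorm [min(1, a+b)]: 0.08

0.08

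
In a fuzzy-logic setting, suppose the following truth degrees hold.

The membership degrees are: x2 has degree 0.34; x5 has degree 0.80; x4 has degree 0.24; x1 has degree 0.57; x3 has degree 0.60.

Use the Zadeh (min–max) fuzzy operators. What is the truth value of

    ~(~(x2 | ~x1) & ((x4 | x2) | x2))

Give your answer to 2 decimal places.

~x1 = 1 − 0.57 = 0.43
x2 | ~x1 = max(a, b) on (0.34, 0.43) = 0.43
~(x2 | ~x1) = 1 − 0.43 = 0.57
x4 | x2 = max(a, b) on (0.24, 0.34) = 0.34
(x4 | x2) | x2 = max(a, b) on (0.34, 0.34) = 0.34
~(x2 | ~x1) & ((x4 | x2) | x2) = min(a, b) on (0.57, 0.34) = 0.34
~(~(x2 | ~x1) & ((x4 | x2) | x2)) = 1 − 0.34 = 0.66

0.66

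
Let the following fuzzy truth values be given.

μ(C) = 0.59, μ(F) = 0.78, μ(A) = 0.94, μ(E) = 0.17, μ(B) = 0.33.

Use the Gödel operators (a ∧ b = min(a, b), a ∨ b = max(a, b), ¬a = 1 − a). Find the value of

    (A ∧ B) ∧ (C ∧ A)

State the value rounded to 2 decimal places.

0.33

A ∧ B = min(a, b) on (0.94, 0.33) = 0.33
C ∧ A = min(a, b) on (0.59, 0.94) = 0.59
(A ∧ B) ∧ (C ∧ A) = min(a, b) on (0.33, 0.59) = 0.33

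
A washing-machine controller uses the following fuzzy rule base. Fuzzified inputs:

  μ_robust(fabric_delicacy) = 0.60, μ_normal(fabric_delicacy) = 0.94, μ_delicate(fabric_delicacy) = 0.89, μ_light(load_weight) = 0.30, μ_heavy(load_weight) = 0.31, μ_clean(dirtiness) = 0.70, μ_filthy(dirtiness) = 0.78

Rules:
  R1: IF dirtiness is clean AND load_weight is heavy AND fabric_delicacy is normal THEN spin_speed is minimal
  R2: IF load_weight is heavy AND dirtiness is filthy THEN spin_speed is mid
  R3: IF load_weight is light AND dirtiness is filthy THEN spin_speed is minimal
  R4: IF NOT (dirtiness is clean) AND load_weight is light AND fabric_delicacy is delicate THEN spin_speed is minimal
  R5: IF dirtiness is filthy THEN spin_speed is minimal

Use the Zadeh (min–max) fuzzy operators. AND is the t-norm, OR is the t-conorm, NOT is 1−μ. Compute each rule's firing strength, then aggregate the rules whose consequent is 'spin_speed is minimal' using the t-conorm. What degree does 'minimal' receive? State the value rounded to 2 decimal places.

0.78

R1: clean=0.70, heavy=0.31, normal=0.94; AND[min(a, b)] → w = 0.31
R2: heavy=0.31, filthy=0.78; AND[min(a, b)] → w = 0.31
R3: light=0.30, filthy=0.78; AND[min(a, b)] → w = 0.30
R4: ¬clean=1−0.70=0.30, light=0.30, delicate=0.89; AND[min(a, b)] → w = 0.30
R5: filthy=0.78 → w = 0.78
Rules with consequent 'minimal': {R1, R3, R4, R5} → strengths 0.31, 0.30, 0.30, 0.78
Aggregate via t-conorm [max(a, b)]: 0.78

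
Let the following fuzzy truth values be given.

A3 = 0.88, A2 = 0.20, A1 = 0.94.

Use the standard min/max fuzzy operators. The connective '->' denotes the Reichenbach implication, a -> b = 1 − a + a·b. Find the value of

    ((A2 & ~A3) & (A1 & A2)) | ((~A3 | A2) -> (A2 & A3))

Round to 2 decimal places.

0.84

~A3 = 1 − 0.88 = 0.12
A2 & ~A3 = min(a, b) on (0.20, 0.12) = 0.12
A1 & A2 = min(a, b) on (0.94, 0.20) = 0.20
(A2 & ~A3) & (A1 & A2) = min(a, b) on (0.12, 0.20) = 0.12
~A3 = 1 − 0.88 = 0.12
~A3 | A2 = max(a, b) on (0.12, 0.20) = 0.20
A2 & A3 = min(a, b) on (0.20, 0.88) = 0.20
(~A3 | A2) -> (A2 & A3)  [Reichenbach: 1 − a + a·b] with a=0.20, b=0.20 → 0.84
((A2 & ~A3) & (A1 & A2)) | ((~A3 | A2) -> (A2 & A3)) = max(a, b) on (0.12, 0.84) = 0.84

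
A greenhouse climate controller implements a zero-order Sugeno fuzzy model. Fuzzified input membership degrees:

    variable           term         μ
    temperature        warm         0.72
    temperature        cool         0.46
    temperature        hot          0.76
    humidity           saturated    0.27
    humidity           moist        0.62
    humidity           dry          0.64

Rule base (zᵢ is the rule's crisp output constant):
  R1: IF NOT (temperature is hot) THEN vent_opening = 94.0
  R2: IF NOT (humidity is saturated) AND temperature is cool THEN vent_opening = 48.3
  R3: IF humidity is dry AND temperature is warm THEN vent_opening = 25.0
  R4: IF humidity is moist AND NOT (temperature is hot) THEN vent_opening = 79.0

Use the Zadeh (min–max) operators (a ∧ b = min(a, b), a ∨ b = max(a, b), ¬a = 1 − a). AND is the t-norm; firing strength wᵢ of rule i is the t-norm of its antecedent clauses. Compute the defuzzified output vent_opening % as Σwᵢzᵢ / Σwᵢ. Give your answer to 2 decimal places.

50.47

R1 (z=94.0): ¬hot=1−0.76=0.24 → w = 0.24
R2 (z=48.3): ¬saturated=1−0.27=0.73, cool=0.46; AND[min(a, b)] → w = 0.46
R3 (z=25.0): dry=0.64, warm=0.72; AND[min(a, b)] → w = 0.64
R4 (z=79.0): moist=0.62, ¬hot=1−0.76=0.24; AND[min(a, b)] → w = 0.24
Weighted average = (0.24·94.0 + 0.46·48.3 + 0.64·25.0 + 0.24·79.0) / (0.24 + 0.46 + 0.64 + 0.24)
  = 79.7380 / 1.5800 = 50.47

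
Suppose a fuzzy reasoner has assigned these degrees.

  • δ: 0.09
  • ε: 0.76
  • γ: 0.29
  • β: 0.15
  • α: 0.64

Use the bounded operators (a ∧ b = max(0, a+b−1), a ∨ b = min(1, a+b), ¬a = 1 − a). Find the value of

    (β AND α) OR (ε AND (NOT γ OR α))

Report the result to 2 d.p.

0.76

β AND α = max(0, a+b−1) on (0.15, 0.64) = 0.00
NOT γ = 1 − 0.29 = 0.71
NOT γ OR α = min(1, a+b) on (0.71, 0.64) = 1.00
ε AND (NOT γ OR α) = max(0, a+b−1) on (0.76, 1.00) = 0.76
(β AND α) OR (ε AND (NOT γ OR α)) = min(1, a+b) on (0.00, 0.76) = 0.76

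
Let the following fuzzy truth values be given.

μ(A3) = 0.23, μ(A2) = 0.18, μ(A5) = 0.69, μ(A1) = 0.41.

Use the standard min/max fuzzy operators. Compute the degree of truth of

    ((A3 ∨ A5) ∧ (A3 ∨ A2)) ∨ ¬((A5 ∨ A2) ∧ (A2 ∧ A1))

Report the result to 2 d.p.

A3 ∨ A5 = max(a, b) on (0.23, 0.69) = 0.69
A3 ∨ A2 = max(a, b) on (0.23, 0.18) = 0.23
(A3 ∨ A5) ∧ (A3 ∨ A2) = min(a, b) on (0.69, 0.23) = 0.23
A5 ∨ A2 = max(a, b) on (0.69, 0.18) = 0.69
A2 ∧ A1 = min(a, b) on (0.18, 0.41) = 0.18
(A5 ∨ A2) ∧ (A2 ∧ A1) = min(a, b) on (0.69, 0.18) = 0.18
¬((A5 ∨ A2) ∧ (A2 ∧ A1)) = 1 − 0.18 = 0.82
((A3 ∨ A5) ∧ (A3 ∨ A2)) ∨ ¬((A5 ∨ A2) ∧ (A2 ∧ A1)) = max(a, b) on (0.23, 0.82) = 0.82

0.82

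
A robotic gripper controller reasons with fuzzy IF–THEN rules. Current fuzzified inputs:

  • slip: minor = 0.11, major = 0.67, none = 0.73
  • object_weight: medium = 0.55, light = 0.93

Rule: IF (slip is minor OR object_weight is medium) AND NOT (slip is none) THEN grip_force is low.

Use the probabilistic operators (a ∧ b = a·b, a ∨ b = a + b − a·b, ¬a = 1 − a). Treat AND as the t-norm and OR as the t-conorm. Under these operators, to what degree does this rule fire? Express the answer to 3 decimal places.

firing strength: (minor=0.11 OR medium=0.55) = 0.5995; AND[a·b] with ¬none=1−0.73=0.27 → w = 0.1619

0.162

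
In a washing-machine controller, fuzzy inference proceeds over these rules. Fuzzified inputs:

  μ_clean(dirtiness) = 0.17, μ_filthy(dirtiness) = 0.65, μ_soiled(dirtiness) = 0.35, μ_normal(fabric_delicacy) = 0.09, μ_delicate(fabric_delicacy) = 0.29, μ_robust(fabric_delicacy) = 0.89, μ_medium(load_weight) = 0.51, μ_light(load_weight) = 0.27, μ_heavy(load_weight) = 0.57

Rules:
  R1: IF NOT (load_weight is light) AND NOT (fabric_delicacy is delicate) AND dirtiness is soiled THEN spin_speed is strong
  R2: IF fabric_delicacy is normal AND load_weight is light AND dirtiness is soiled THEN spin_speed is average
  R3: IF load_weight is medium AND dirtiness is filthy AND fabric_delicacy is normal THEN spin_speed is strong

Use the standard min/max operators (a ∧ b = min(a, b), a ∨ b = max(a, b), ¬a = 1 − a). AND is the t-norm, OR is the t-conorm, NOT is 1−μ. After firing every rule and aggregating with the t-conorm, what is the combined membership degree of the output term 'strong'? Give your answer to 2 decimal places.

R1: ¬light=1−0.27=0.73, ¬delicate=1−0.29=0.71, soiled=0.35; AND[min(a, b)] → w = 0.35
R2: normal=0.09, light=0.27, soiled=0.35; AND[min(a, b)] → w = 0.09
R3: medium=0.51, filthy=0.65, normal=0.09; AND[min(a, b)] → w = 0.09
Rules with consequent 'strong': {R1, R3} → strengths 0.35, 0.09
Aggregate via t-conorm [max(a, b)]: 0.35

0.35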